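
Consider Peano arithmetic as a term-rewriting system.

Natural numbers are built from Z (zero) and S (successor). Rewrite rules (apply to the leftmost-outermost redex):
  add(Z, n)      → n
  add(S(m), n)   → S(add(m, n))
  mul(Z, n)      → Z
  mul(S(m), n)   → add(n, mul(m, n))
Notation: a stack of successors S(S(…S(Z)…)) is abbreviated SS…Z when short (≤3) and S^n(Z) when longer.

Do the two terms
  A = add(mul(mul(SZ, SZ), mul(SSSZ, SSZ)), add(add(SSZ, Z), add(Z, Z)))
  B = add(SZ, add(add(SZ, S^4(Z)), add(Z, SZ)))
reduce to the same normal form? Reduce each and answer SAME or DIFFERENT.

Term A:
  start: add(mul(mul(SZ, SZ), mul(SSSZ, SSZ)), add(add(SSZ, Z), add(Z, Z)))
  step 1: add(mul(add(SZ, mul(Z, SZ)), mul(SSSZ, SSZ)), add(add(SSZ, Z), add(Z, Z)))
  step 2: add(mul(S(add(Z, mul(Z, SZ))), mul(SSSZ, SSZ)), add(add(SSZ, Z), add(Z, Z)))
  step 3: add(add(mul(SSSZ, SSZ), mul(add(Z, mul(Z, SZ)), mul(SSSZ, SSZ))), add(add(SSZ, Z), add(Z, Z)))
  step 4: add(add(add(SSZ, mul(SSZ, SSZ)), mul(add(Z, mul(Z, SZ)), mul(SSSZ, SSZ))), add(add(SSZ, Z), add(Z, Z)))
  step 5: add(add(S(add(SZ, mul(SSZ, SSZ))), mul(add(Z, mul(Z, SZ)), mul(SSSZ, SSZ))), add(add(SSZ, Z), add(Z, Z)))
  step 6: add(S(add(add(SZ, mul(SSZ, SSZ)), mul(add(Z, mul(Z, SZ)), mul(SSSZ, SSZ)))), add(add(SSZ, Z), add(Z, Z)))
  step 7: S(add(add(add(SZ, mul(SSZ, SSZ)), mul(add(Z, mul(Z, SZ)), mul(SSSZ, SSZ))), add(add(SSZ, Z), add(Z, Z))))
  step 8: S(add(add(S(add(Z, mul(SSZ, SSZ))), mul(add(Z, mul(Z, SZ)), mul(SSSZ, SSZ))), add(add(SSZ, Z), add(Z, Z))))
  step 9: S(add(S(add(add(Z, mul(SSZ, SSZ)), mul(add(Z, mul(Z, SZ)), mul(SSSZ, SSZ)))), add(add(SSZ, Z), add(Z, Z))))
  step 10: S(S(add(add(add(Z, mul(SSZ, SSZ)), mul(add(Z, mul(Z, SZ)), mul(SSSZ, SSZ))), add(add(SSZ, Z), add(Z, Z)))))
  step 11: S(S(add(add(mul(SSZ, SSZ), mul(add(Z, mul(Z, SZ)), mul(SSSZ, SSZ))), add(add(SSZ, Z), add(Z, Z)))))
  step 12: S(S(add(add(add(SSZ, mul(SZ, SSZ)), mul(add(Z, mul(Z, SZ)), mul(SSSZ, SSZ))), add(add(SSZ, Z), add(Z, Z)))))
  step 13: S(S(add(add(S(add(SZ, mul(SZ, SSZ))), mul(add(Z, mul(Z, SZ)), mul(SSSZ, SSZ))), add(add(SSZ, Z), add(Z, Z)))))
  step 14: S(S(add(S(add(add(SZ, mul(SZ, SSZ)), mul(add(Z, mul(Z, SZ)), mul(SSSZ, SSZ)))), add(add(SSZ, Z), add(Z, Z)))))
  step 15: S(S(S(add(add(add(SZ, mul(SZ, SSZ)), mul(add(Z, mul(Z, SZ)), mul(SSSZ, SSZ))), add(add(SSZ, Z), add(Z, Z))))))
  step 16: S(S(S(add(add(S(add(Z, mul(SZ, SSZ))), mul(add(Z, mul(Z, SZ)), mul(SSSZ, SSZ))), add(add(SSZ, Z), add(Z, Z))))))
  step 17: S(S(S(add(S(add(add(Z, mul(SZ, SSZ)), mul(add(Z, mul(Z, SZ)), mul(SSSZ, SSZ)))), add(add(SSZ, Z), add(Z, Z))))))
  step 18: S(S(S(S(add(add(add(Z, mul(SZ, SSZ)), mul(add(Z, mul(Z, SZ)), mul(SSSZ, SSZ))), add(add(SSZ, Z), add(Z, Z)))))))
  step 19: S(S(S(S(add(add(mul(SZ, SSZ), mul(add(Z, mul(Z, SZ)), mul(SSSZ, SSZ))), add(add(SSZ, Z), add(Z, Z)))))))
  step 20: S(S(S(S(add(add(add(SSZ, mul(Z, SSZ)), mul(add(Z, mul(Z, SZ)), mul(SSSZ, SSZ))), add(add(SSZ, Z), add(Z, Z)))))))
  step 21: S(S(S(S(add(add(S(add(SZ, mul(Z, SSZ))), mul(add(Z, mul(Z, SZ)), mul(SSSZ, SSZ))), add(add(SSZ, Z), add(Z, Z)))))))
  step 22: S(S(S(S(add(S(add(add(SZ, mul(Z, SSZ)), mul(add(Z, mul(Z, SZ)), mul(SSSZ, SSZ)))), add(add(SSZ, Z), add(Z, Z)))))))
  step 23: S(S(S(S(S(add(add(add(SZ, mul(Z, SSZ)), mul(add(Z, mul(Z, SZ)), mul(SSSZ, SSZ))), add(add(SSZ, Z), add(Z, Z))))))))
  step 24: S(S(S(S(S(add(add(S(add(Z, mul(Z, SSZ))), mul(add(Z, mul(Z, SZ)), mul(SSSZ, SSZ))), add(add(SSZ, Z), add(Z, Z))))))))
  step 25: S(S(S(S(S(add(S(add(add(Z, mul(Z, SSZ)), mul(add(Z, mul(Z, SZ)), mul(SSSZ, SSZ)))), add(add(SSZ, Z), add(Z, Z))))))))
  step 26: S(S(S(S(S(S(add(add(add(Z, mul(Z, SSZ)), mul(add(Z, mul(Z, SZ)), mul(SSSZ, SSZ))), add(add(SSZ, Z), add(Z, Z)))))))))
  step 27: S(S(S(S(S(S(add(add(mul(Z, SSZ), mul(add(Z, mul(Z, SZ)), mul(SSSZ, SSZ))), add(add(SSZ, Z), add(Z, Z)))))))))
  step 28: S(S(S(S(S(S(add(add(Z, mul(add(Z, mul(Z, SZ)), mul(SSSZ, SSZ))), add(add(SSZ, Z), add(Z, Z)))))))))
  step 29: S(S(S(S(S(S(add(mul(add(Z, mul(Z, SZ)), mul(SSSZ, SSZ)), add(add(SSZ, Z), add(Z, Z)))))))))
  step 30: S(S(S(S(S(S(add(mul(mul(Z, SZ), mul(SSSZ, SSZ)), add(add(SSZ, Z), add(Z, Z)))))))))
  step 31: S(S(S(S(S(S(add(mul(Z, mul(SSSZ, SSZ)), add(add(SSZ, Z), add(Z, Z)))))))))
  step 32: S(S(S(S(S(S(add(Z, add(add(SSZ, Z), add(Z, Z)))))))))
  step 33: S(S(S(S(S(S(add(add(SSZ, Z), add(Z, Z))))))))
  step 34: S(S(S(S(S(S(add(S(add(SZ, Z)), add(Z, Z))))))))
  step 35: S(S(S(S(S(S(S(add(add(SZ, Z), add(Z, Z)))))))))
  step 36: S(S(S(S(S(S(S(add(S(add(Z, Z)), add(Z, Z)))))))))
  step 37: S(S(S(S(S(S(S(S(add(add(Z, Z), add(Z, Z))))))))))
  step 38: S(S(S(S(S(S(S(S(add(Z, add(Z, Z))))))))))
  step 39: S(S(S(S(S(S(S(S(add(Z, Z)))))))))
  step 40: S^8(Z)

Term B:
  start: add(SZ, add(add(SZ, S^4(Z)), add(Z, SZ)))
  step 1: S(add(Z, add(add(SZ, S^4(Z)), add(Z, SZ))))
  step 2: S(add(add(SZ, S^4(Z)), add(Z, SZ)))
  step 3: S(add(S(add(Z, S^4(Z))), add(Z, SZ)))
  step 4: S(S(add(add(Z, S^4(Z)), add(Z, SZ))))
  step 5: S(S(add(S^4(Z), add(Z, SZ))))
  step 6: S(S(S(add(SSSZ, add(Z, SZ)))))
  step 7: S(S(S(S(add(SSZ, add(Z, SZ))))))
  step 8: S(S(S(S(S(add(SZ, add(Z, SZ)))))))
  step 9: S(S(S(S(S(S(add(Z, add(Z, SZ))))))))
  step 10: S(S(S(S(S(S(add(Z, SZ)))))))
  step 11: S^7(Z)

Answer: DIFFERENT — A ⇓ S^8(Z), B ⇓ S^7(Z)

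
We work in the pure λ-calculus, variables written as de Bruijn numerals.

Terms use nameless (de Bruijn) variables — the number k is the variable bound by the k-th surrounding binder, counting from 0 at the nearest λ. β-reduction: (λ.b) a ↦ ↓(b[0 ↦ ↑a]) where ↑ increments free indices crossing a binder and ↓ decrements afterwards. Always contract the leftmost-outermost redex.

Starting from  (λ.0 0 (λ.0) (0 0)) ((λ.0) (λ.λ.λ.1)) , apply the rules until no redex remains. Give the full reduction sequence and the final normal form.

  start: (λ.0 0 (λ.0) (0 0)) ((λ.0) (λ.λ.λ.1))
  [1] (λ.0) (λ.λ.λ.1) ((λ.0) (λ.λ.λ.1)) (λ.0) ((λ.0) (λ.λ.λ.1) ((λ.0) (λ.λ.λ.1)))
  [2] (λ.λ.λ.1) ((λ.0) (λ.λ.λ.1)) (λ.0) ((λ.0) (λ.λ.λ.1) ((λ.0) (λ.λ.λ.1)))
  [3] (λ.λ.1) (λ.0) ((λ.0) (λ.λ.λ.1) ((λ.0) (λ.λ.λ.1)))
  [4] (λ.λ.0) ((λ.0) (λ.λ.λ.1) ((λ.0) (λ.λ.λ.1)))
  [5] λ.0

Answer: normal form = λ.0  (in 5 steps)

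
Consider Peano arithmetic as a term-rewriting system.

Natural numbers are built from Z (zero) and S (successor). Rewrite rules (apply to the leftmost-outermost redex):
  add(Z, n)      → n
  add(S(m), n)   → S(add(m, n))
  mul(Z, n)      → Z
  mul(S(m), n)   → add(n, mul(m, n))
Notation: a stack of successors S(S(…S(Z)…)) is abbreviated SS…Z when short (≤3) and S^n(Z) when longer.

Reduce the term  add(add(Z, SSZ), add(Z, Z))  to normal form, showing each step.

  start: add(add(Z, SSZ), add(Z, Z))
  step 1: add(SSZ, add(Z, Z))
  step 2: S(add(SZ, add(Z, Z)))
  step 3: S(S(add(Z, add(Z, Z))))
  step 4: S(S(add(Z, Z)))
  step 5: SSZ

Answer: normal form = SSZ  (in 5 steps)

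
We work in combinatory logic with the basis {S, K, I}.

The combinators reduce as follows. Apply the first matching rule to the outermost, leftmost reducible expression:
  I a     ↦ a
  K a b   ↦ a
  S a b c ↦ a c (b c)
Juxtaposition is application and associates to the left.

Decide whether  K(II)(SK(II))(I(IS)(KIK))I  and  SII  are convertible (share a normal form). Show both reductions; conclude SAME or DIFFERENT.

Term A:
  start: K(II)(SK(II))(I(IS)(KIK))I
  step 1: II(I(IS)(KIK))I
  step 2: I(I(IS)(KIK))I
  step 3: I(IS)(KIK)I
  step 4: IS(KIK)I
  step 5: S(KIK)I
  step 6: SII

Term B:
  start: SII

Answer: SAME — A ⇓ SII, B ⇓ SII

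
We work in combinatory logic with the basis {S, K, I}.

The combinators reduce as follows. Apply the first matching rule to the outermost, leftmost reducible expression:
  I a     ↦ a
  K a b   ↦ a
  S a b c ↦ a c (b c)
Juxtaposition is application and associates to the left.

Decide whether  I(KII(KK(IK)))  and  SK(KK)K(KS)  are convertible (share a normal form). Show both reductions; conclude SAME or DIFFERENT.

Answer: DIFFERENT — A ⇓ K, B ⇓ K(KS)

Derivation:
Term A:
  start: I(KII(KK(IK)))
  step 1: KII(KK(IK))
  step 2: I(KK(IK))
  step 3: KK(IK)
  step 4: K

Term B:
  start: SK(KK)K(KS)
  step 1: KK(KKK)(KS)
  step 2: K(KS)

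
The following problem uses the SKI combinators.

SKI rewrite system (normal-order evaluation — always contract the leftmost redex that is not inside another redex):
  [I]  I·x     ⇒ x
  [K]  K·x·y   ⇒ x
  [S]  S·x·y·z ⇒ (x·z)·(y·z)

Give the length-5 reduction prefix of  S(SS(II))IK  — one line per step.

  start: S(SS(II))IK
  step 1: SS(II)K(IK)
  step 2: SK(IIK)(IK)
  step 3: K(IK)(IIK(IK))
  step 4: IK
  step 5: K

Answer: after 5 steps: K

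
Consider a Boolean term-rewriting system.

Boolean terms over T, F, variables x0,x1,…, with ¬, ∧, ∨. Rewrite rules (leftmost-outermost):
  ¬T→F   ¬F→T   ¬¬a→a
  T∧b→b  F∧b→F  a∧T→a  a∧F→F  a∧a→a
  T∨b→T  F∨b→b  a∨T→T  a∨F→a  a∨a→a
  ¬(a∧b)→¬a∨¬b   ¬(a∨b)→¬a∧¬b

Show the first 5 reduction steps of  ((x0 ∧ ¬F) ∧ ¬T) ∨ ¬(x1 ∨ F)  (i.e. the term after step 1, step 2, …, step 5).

  start: ((x0 ∧ ¬F) ∧ ¬T) ∨ ¬(x1 ∨ F)
  →1  ((x0 ∧ T) ∧ ¬T) ∨ ¬(x1 ∨ F)
  →2  (x0 ∧ ¬T) ∨ ¬(x1 ∨ F)
  →3  (x0 ∧ F) ∨ ¬(x1 ∨ F)
  →4  F ∨ ¬(x1 ∨ F)
  →5  ¬(x1 ∨ F)

Answer: after 5 steps: ¬(x1 ∨ F)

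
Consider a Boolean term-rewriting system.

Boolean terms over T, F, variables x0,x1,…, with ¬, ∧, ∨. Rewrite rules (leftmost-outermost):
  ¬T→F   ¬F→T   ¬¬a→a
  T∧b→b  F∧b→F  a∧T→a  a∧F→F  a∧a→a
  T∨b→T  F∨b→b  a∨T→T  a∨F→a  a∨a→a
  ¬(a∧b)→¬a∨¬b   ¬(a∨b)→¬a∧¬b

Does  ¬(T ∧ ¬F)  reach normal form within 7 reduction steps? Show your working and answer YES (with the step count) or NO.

Answer: YES — reaches normal form F in 4 ≤ 7 steps

Derivation:
  start: ¬(T ∧ ¬F)
  step 1: ¬T ∨ ¬¬F
  step 2: F ∨ ¬¬F
  step 3: ¬¬F
  step 4: F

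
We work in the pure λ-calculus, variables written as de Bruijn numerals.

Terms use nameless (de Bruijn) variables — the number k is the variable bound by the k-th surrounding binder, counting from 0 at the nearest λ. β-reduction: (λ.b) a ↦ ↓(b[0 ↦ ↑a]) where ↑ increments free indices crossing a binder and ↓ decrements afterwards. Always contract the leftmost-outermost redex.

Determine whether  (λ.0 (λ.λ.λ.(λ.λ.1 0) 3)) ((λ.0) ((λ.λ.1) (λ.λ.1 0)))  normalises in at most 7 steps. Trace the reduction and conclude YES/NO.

  start: (λ.0 (λ.λ.λ.(λ.λ.1 0) 3)) ((λ.0) ((λ.λ.1) (λ.λ.1 0)))
  →1  (λ.0) ((λ.λ.1) (λ.λ.1 0)) (λ.λ.λ.(λ.λ.1 0) ((λ.0) ((λ.λ.1) (λ.λ.1 0))))
  →2  (λ.λ.1) (λ.λ.1 0) (λ.λ.λ.(λ.λ.1 0) ((λ.0) ((λ.λ.1) (λ.λ.1 0))))
  →3  (λ.λ.λ.1 0) (λ.λ.λ.(λ.λ.1 0) ((λ.0) ((λ.λ.1) (λ.λ.1 0))))
  →4  λ.λ.1 0

Answer: YES — reaches normal form λ.λ.1 0 in 4 ≤ 7 steps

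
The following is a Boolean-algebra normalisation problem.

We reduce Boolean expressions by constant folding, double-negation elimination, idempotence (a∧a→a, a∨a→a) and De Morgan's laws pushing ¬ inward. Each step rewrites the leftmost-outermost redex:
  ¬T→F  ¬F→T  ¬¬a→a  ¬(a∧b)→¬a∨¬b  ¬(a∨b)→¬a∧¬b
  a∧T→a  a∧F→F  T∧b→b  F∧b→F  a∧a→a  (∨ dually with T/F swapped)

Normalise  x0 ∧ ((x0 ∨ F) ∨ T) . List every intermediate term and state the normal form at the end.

Answer: normal form = x0  (in 2 steps)

Derivation:
  start: x0 ∧ ((x0 ∨ F) ∨ T)
  step 1: x0 ∧ T
  step 2: x0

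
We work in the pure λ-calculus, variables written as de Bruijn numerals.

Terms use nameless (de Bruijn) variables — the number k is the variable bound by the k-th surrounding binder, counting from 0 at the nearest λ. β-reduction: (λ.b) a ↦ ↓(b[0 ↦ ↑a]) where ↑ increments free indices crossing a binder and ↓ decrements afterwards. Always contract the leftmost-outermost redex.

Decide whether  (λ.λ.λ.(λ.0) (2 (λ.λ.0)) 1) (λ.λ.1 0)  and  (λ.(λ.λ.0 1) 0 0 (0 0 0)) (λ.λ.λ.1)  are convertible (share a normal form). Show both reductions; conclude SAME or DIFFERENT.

Answer: DIFFERENT — A ⇓ λ.λ.λ.0, B ⇓ λ.λ.λ.λ.λ.1

Reduction:
Term A:
  start: (λ.λ.λ.(λ.0) (2 (λ.λ.0)) 1) (λ.λ.1 0)
  step 1: λ.λ.(λ.0) ((λ.λ.1 0) (λ.λ.0)) 1
  step 2: λ.λ.(λ.λ.1 0) (λ.λ.0) 1
  step 3: λ.λ.(λ.(λ.λ.0) 0) 1
  step 4: λ.λ.(λ.λ.0) 1
  step 5: λ.λ.λ.0

Term B:
  start: (λ.(λ.λ.0 1) 0 0 (0 0 0)) (λ.λ.λ.1)
  step 1: (λ.λ.0 1) (λ.λ.λ.1) (λ.λ.λ.1) ((λ.λ.λ.1) (λ.λ.λ.1) (λ.λ.λ.1))
  step 2: (λ.0 (λ.λ.λ.1)) (λ.λ.λ.1) ((λ.λ.λ.1) (λ.λ.λ.1) (λ.λ.λ.1))
  step 3: (λ.λ.λ.1) (λ.λ.λ.1) ((λ.λ.λ.1) (λ.λ.λ.1) (λ.λ.λ.1))
  step 4: (λ.λ.1) ((λ.λ.λ.1) (λ.λ.λ.1) (λ.λ.λ.1))
  step 5: λ.(λ.λ.λ.1) (λ.λ.λ.1) (λ.λ.λ.1)
  step 6: λ.(λ.λ.1) (λ.λ.λ.1)
  step 7: λ.λ.λ.λ.λ.1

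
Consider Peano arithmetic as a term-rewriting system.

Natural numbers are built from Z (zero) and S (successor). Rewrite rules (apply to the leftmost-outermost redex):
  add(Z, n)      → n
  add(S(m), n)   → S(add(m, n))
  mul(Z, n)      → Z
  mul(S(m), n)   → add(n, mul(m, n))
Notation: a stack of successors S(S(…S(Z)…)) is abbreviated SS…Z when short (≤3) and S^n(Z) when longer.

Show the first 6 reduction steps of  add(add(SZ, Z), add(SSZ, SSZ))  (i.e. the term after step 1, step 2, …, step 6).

  start: add(add(SZ, Z), add(SSZ, SSZ))
  step 1: add(S(add(Z, Z)), add(SSZ, SSZ))
  step 2: S(add(add(Z, Z), add(SSZ, SSZ)))
  step 3: S(add(Z, add(SSZ, SSZ)))
  step 4: S(add(SSZ, SSZ))
  step 5: S(S(add(SZ, SSZ)))
  step 6: S(S(S(add(Z, SSZ))))

Answer: after 6 steps: S(S(S(add(Z, SSZ))))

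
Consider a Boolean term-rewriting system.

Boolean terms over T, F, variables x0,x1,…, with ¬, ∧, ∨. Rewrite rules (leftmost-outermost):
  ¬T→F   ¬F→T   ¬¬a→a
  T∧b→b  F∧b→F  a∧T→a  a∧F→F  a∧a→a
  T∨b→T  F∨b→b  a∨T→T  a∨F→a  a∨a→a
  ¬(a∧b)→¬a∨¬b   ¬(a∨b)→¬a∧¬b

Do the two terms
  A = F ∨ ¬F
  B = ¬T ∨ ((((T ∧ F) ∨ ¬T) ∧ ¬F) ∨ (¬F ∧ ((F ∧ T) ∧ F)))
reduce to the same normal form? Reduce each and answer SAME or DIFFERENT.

Answer: DIFFERENT — A ⇓ T, B ⇓ F

Derivation:
Term A:
  start: F ∨ ¬F
  [1] ¬F
  [2] T

Term B:
  start: ¬T ∨ ((((T ∧ F) ∨ ¬T) ∧ ¬F) ∨ (¬F ∧ ((F ∧ T) ∧ F)))
  [1] F ∨ ((((T ∧ F) ∨ ¬T) ∧ ¬F) ∨ (¬F ∧ ((F ∧ T) ∧ F)))
  [2] (((T ∧ F) ∨ ¬T) ∧ ¬F) ∨ (¬F ∧ ((F ∧ T) ∧ F))
  [3] ((F ∨ ¬T) ∧ ¬F) ∨ (¬F ∧ ((F ∧ T) ∧ F))
  [4] (¬T ∧ ¬F) ∨ (¬F ∧ ((F ∧ T) ∧ F))
  [5] (F ∧ ¬F) ∨ (¬F ∧ ((F ∧ T) ∧ F))
  [6] F ∨ (¬F ∧ ((F ∧ T) ∧ F))
  [7] ¬F ∧ ((F ∧ T) ∧ F)
  [8] T ∧ ((F ∧ T) ∧ F)
  [9] (F ∧ T) ∧ F
  [10] F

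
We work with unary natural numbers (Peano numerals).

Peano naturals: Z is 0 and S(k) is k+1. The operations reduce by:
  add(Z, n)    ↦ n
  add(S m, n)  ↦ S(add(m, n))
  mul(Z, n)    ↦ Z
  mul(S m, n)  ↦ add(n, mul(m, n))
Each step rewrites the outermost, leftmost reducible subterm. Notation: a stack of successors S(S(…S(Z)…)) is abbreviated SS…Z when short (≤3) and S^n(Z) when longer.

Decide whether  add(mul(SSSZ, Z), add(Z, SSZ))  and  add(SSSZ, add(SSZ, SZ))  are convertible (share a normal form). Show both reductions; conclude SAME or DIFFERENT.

Term A:
  start: add(mul(SSSZ, Z), add(Z, SSZ))
  [1] add(add(Z, mul(SSZ, Z)), add(Z, SSZ))
  [2] add(mul(SSZ, Z), add(Z, SSZ))
  [3] add(add(Z, mul(SZ, Z)), add(Z, SSZ))
  [4] add(mul(SZ, Z), add(Z, SSZ))
  [5] add(add(Z, mul(Z, Z)), add(Z, SSZ))
  [6] add(mul(Z, Z), add(Z, SSZ))
  [7] add(Z, add(Z, SSZ))
  [8] add(Z, SSZ)
  [9] SSZ

Term B:
  start: add(SSSZ, add(SSZ, SZ))
  [1] S(add(SSZ, add(SSZ, SZ)))
  [2] S(S(add(SZ, add(SSZ, SZ))))
  [3] S(S(S(add(Z, add(SSZ, SZ)))))
  [4] S(S(S(add(SSZ, SZ))))
  [5] S(S(S(S(add(SZ, SZ)))))
  [6] S(S(S(S(S(add(Z, SZ))))))
  [7] S^6(Z)

Answer: DIFFERENT — A ⇓ SSZ, B ⇓ S^6(Z)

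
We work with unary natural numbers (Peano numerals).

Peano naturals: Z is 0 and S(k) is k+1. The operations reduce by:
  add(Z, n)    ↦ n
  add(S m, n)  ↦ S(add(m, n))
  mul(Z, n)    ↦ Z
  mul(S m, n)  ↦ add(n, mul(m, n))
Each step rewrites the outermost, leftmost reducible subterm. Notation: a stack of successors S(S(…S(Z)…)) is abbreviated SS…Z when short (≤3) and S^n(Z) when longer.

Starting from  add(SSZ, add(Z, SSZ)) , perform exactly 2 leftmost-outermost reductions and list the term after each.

  start: add(SSZ, add(Z, SSZ))
  →1  S(add(SZ, add(Z, SSZ)))
  →2  S(S(add(Z, add(Z, SSZ))))

Answer: after 2 steps: S(S(add(Z, add(Z, SSZ))))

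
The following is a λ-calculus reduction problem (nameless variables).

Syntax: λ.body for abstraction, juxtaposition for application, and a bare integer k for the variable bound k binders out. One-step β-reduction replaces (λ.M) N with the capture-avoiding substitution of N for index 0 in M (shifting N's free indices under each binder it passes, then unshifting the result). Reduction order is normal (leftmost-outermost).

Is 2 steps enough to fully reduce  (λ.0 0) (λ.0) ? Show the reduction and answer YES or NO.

  start: (λ.0 0) (λ.0)
  step 1: (λ.0) (λ.0)
  step 2: λ.0

Answer: YES — reaches normal form λ.0 in 2 ≤ 2 steps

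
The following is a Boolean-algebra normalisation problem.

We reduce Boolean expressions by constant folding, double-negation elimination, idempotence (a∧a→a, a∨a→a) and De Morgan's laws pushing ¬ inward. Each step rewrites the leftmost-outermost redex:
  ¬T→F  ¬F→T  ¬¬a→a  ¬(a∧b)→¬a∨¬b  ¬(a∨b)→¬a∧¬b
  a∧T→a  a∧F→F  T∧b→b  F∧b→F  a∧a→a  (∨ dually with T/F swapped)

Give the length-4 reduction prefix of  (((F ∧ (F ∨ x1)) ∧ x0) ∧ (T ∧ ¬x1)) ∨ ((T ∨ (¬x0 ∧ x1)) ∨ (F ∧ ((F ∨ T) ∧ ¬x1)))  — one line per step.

  start: (((F ∧ (F ∨ x1)) ∧ x0) ∧ (T ∧ ¬x1)) ∨ ((T ∨ (¬x0 ∧ x1)) ∨ (F ∧ ((F ∨ T) ∧ ¬x1)))
  step 1: ((F ∧ x0) ∧ (T ∧ ¬x1)) ∨ ((T ∨ (¬x0 ∧ x1)) ∨ (F ∧ ((F ∨ T) ∧ ¬x1)))
  step 2: (F ∧ (T ∧ ¬x1)) ∨ ((T ∨ (¬x0 ∧ x1)) ∨ (F ∧ ((F ∨ T) ∧ ¬x1)))
  step 3: F ∨ ((T ∨ (¬x0 ∧ x1)) ∨ (F ∧ ((F ∨ T) ∧ ¬x1)))
  step 4: (T ∨ (¬x0 ∧ x1)) ∨ (F ∧ ((F ∨ T) ∧ ¬x1))

Answer: after 4 steps: (T ∨ (¬x0 ∧ x1)) ∨ (F ∧ ((F ∨ T) ∧ ¬x1))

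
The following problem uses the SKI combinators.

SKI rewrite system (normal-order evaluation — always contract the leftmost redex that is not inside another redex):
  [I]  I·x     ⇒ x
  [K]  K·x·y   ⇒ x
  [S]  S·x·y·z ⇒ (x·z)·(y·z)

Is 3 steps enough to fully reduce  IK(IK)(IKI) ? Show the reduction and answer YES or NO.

  start: IK(IK)(IKI)
  step 1: K(IK)(IKI)
  step 2: IK
  step 3: K

Answer: YES — reaches normal form K in 3 ≤ 3 steps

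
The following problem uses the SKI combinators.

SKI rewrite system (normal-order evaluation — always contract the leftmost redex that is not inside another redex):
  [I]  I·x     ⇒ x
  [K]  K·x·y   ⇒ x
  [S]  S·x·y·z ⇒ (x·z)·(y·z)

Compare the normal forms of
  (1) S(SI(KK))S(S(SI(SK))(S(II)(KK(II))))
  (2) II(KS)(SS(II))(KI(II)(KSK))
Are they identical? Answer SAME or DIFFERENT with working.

Term A:
  start: S(SI(KK))S(S(SI(SK))(S(II)(KK(II))))
  →1  SI(KK)(S(SI(SK))(S(II)(KK(II))))(S(S(SI(SK))(S(II)(KK(II)))))
  →2  I(S(SI(SK))(S(II)(KK(II))))(KK(S(SI(SK))(S(II)(KK(II)))))(S(S(SI(SK))(S(II)(KK(II)))))
  →3  S(SI(SK))(S(II)(KK(II)))(KK(S(SI(SK))(S(II)(KK(II)))))(S(S(SI(SK))(S(II)(KK(II)))))
  →4  SI(SK)(KK(S(SI(SK))(S(II)(KK(II)))))(S(II)(KK(II))(KK(S(SI(SK))(S(II)(KK(II))))))(S(S(SI(SK))(S(II)(KK(II)))))
  →5  I(KK(S(SI(SK))(S(II)(KK(II)))))(SK(KK(S(SI(SK))(S(II)(KK(II))))))(S(II)(KK(II))(KK(S(SI(SK))(S(II)(KK(II))))))(S(S(SI(SK))(S(II)(KK(II)))))
  →6  KK(S(SI(SK))(S(II)(KK(II))))(SK(KK(S(SI(SK))(S(II)(KK(II))))))(S(II)(KK(II))(KK(S(SI(SK))(S(II)(KK(II))))))(S(S(SI(SK))(S(II)(KK(II)))))
  →7  K(SK(KK(S(SI(SK))(S(II)(KK(II))))))(S(II)(KK(II))(KK(S(SI(SK))(S(II)(KK(II))))))(S(S(SI(SK))(S(II)(KK(II)))))
  →8  SK(KK(S(SI(SK))(S(II)(KK(II)))))(S(S(SI(SK))(S(II)(KK(II)))))
  →9  K(S(S(SI(SK))(S(II)(KK(II)))))(KK(S(SI(SK))(S(II)(KK(II))))(S(S(SI(SK))(S(II)(KK(II))))))
  →10  S(S(SI(SK))(S(II)(KK(II))))
  →11  S(S(SI(SK))(SI(KK(II))))
  →12  S(S(SI(SK))(SIK))

Term B:
  start: II(KS)(SS(II))(KI(II)(KSK))
  →1  I(KS)(SS(II))(KI(II)(KSK))
  →2  KS(SS(II))(KI(II)(KSK))
  →3  S(KI(II)(KSK))
  →4  S(I(KSK))
  →5  S(KSK)
  →6  SS

Answer: DIFFERENT — A ⇓ S(S(SI(SK))(SIK)), B ⇓ SS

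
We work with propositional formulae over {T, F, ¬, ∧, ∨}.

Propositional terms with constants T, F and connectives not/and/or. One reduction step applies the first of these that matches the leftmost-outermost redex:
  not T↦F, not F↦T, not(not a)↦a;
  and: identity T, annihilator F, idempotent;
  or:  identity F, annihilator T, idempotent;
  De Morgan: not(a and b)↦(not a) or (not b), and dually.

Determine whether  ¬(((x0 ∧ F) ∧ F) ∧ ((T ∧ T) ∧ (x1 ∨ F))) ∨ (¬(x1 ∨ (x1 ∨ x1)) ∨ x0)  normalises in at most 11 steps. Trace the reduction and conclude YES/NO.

  start: ¬(((x0 ∧ F) ∧ F) ∧ ((T ∧ T) ∧ (x1 ∨ F))) ∨ (¬(x1 ∨ (x1 ∨ x1)) ∨ x0)
  [1] (¬((x0 ∧ F) ∧ F) ∨ ¬((T ∧ T) ∧ (x1 ∨ F))) ∨ (¬(x1 ∨ (x1 ∨ x1)) ∨ x0)
  [2] ((¬(x0 ∧ F) ∨ ¬F) ∨ ¬((T ∧ T) ∧ (x1 ∨ F))) ∨ (¬(x1 ∨ (x1 ∨ x1)) ∨ x0)
  [3] (((¬x0 ∨ ¬F) ∨ ¬F) ∨ ¬((T ∧ T) ∧ (x1 ∨ F))) ∨ (¬(x1 ∨ (x1 ∨ x1)) ∨ x0)
  [4] (((¬x0 ∨ T) ∨ ¬F) ∨ ¬((T ∧ T) ∧ (x1 ∨ F))) ∨ (¬(x1 ∨ (x1 ∨ x1)) ∨ x0)
  [5] ((T ∨ ¬F) ∨ ¬((T ∧ T) ∧ (x1 ∨ F))) ∨ (¬(x1 ∨ (x1 ∨ x1)) ∨ x0)
  [6] (T ∨ ¬((T ∧ T) ∧ (x1 ∨ F))) ∨ (¬(x1 ∨ (x1 ∨ x1)) ∨ x0)
  [7] T ∨ (¬(x1 ∨ (x1 ∨ x1)) ∨ x0)
  [8] T

Answer: YES — reaches normal form T in 8 ≤ 11 steps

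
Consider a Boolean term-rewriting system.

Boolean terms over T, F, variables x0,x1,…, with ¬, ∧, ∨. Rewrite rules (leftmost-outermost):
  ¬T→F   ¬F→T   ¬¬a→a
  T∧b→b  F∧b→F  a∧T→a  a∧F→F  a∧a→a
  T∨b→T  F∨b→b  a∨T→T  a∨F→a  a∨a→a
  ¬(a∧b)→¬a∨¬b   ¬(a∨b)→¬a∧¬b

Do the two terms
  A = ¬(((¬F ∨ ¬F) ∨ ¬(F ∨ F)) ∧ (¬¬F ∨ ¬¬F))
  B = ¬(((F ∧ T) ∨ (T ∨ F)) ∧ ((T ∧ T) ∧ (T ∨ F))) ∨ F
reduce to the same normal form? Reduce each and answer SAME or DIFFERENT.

Answer: DIFFERENT — A ⇓ T, B ⇓ F

Working:
Term A:
  start: ¬(((¬F ∨ ¬F) ∨ ¬(F ∨ F)) ∧ (¬¬F ∨ ¬¬F))
  →1  ¬((¬F ∨ ¬F) ∨ ¬(F ∨ F)) ∨ ¬(¬¬F ∨ ¬¬F)
  →2  (¬(¬F ∨ ¬F) ∧ ¬¬(F ∨ F)) ∨ ¬(¬¬F ∨ ¬¬F)
  →3  ((¬¬F ∧ ¬¬F) ∧ ¬¬(F ∨ F)) ∨ ¬(¬¬F ∨ ¬¬F)
  →4  (¬¬F ∧ ¬¬(F ∨ F)) ∨ ¬(¬¬F ∨ ¬¬F)
  →5  (F ∧ ¬¬(F ∨ F)) ∨ ¬(¬¬F ∨ ¬¬F)
  →6  F ∨ ¬(¬¬F ∨ ¬¬F)
  →7  ¬(¬¬F ∨ ¬¬F)
  →8  ¬¬¬F ∧ ¬¬¬F
  →9  ¬¬¬F
  →10  ¬F
  →11  T

Term B:
  start: ¬(((F ∧ T) ∨ (T ∨ F)) ∧ ((T ∧ T) ∧ (T ∨ F))) ∨ F
  →1  ¬(((F ∧ T) ∨ (T ∨ F)) ∧ ((T ∧ T) ∧ (T ∨ F)))
  →2  ¬((F ∧ T) ∨ (T ∨ F)) ∨ ¬((T ∧ T) ∧ (T ∨ F))
  →3  (¬(F ∧ T) ∧ ¬(T ∨ F)) ∨ ¬((T ∧ T) ∧ (T ∨ F))
  →4  ((¬F ∨ ¬T) ∧ ¬(T ∨ F)) ∨ ¬((T ∧ T) ∧ (T ∨ F))
  →5  ((T ∨ ¬T) ∧ ¬(T ∨ F)) ∨ ¬((T ∧ T) ∧ (T ∨ F))
  →6  (T ∧ ¬(T ∨ F)) ∨ ¬((T ∧ T) ∧ (T ∨ F))
  →7  ¬(T ∨ F) ∨ ¬((T ∧ T) ∧ (T ∨ F))
  →8  (¬T ∧ ¬F) ∨ ¬((T ∧ T) ∧ (T ∨ F))
  →9  (F ∧ ¬F) ∨ ¬((T ∧ T) ∧ (T ∨ F))
  →10  F ∨ ¬((T ∧ T) ∧ (T ∨ F))
  →11  ¬((T ∧ T) ∧ (T ∨ F))
  →12  ¬(T ∧ T) ∨ ¬(T ∨ F)
  →13  (¬T ∨ ¬T) ∨ ¬(T ∨ F)
  →14  ¬T ∨ ¬(T ∨ F)
  →15  F ∨ ¬(T ∨ F)
  →16  ¬(T ∨ F)
  →17  ¬T ∧ ¬F
  →18  F ∧ ¬F
  →19  F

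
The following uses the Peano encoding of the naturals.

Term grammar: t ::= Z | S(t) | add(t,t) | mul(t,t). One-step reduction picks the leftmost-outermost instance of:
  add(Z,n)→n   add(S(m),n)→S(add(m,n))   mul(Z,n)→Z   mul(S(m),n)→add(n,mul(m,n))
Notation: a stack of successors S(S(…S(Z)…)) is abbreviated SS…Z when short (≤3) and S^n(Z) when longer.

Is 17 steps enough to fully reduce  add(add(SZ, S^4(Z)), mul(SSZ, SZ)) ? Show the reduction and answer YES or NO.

Answer: YES — reaches normal form S^7(Z) in 15 ≤ 17 steps

Derivation:
  start: add(add(SZ, S^4(Z)), mul(SSZ, SZ))
  [1] add(S(add(Z, S^4(Z))), mul(SSZ, SZ))
  [2] S(add(add(Z, S^4(Z)), mul(SSZ, SZ)))
  [3] S(add(S^4(Z), mul(SSZ, SZ)))
  [4] S(S(add(SSSZ, mul(SSZ, SZ))))
  [5] S(S(S(add(SSZ, mul(SSZ, SZ)))))
  [6] S(S(S(S(add(SZ, mul(SSZ, SZ))))))
  [7] S(S(S(S(S(add(Z, mul(SSZ, SZ)))))))
  [8] S(S(S(S(S(mul(SSZ, SZ))))))
  [9] S(S(S(S(S(add(SZ, mul(SZ, SZ)))))))
  [10] S(S(S(S(S(S(add(Z, mul(SZ, SZ))))))))
  [11] S(S(S(S(S(S(mul(SZ, SZ)))))))
  [12] S(S(S(S(S(S(add(SZ, mul(Z, SZ))))))))
  [13] S(S(S(S(S(S(S(add(Z, mul(Z, SZ)))))))))
  [14] S(S(S(S(S(S(S(mul(Z, SZ))))))))
  [15] S^7(Z)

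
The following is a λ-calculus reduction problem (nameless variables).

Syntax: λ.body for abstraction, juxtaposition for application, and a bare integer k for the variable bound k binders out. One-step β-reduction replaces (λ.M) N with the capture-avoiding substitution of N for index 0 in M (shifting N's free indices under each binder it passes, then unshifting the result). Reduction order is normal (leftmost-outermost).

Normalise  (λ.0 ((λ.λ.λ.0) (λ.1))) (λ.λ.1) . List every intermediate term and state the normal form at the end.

  start: (λ.0 ((λ.λ.λ.0) (λ.1))) (λ.λ.1)
  step 1: (λ.λ.1) ((λ.λ.λ.0) (λ.λ.λ.1))
  step 2: λ.(λ.λ.λ.0) (λ.λ.λ.1)
  step 3: λ.λ.λ.0

Answer: normal form = λ.λ.λ.0  (in 3 steps)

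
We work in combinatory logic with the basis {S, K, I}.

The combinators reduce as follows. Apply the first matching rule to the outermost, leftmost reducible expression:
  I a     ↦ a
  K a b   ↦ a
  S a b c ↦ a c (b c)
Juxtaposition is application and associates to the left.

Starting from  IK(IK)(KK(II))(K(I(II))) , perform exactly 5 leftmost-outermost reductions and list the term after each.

  start: IK(IK)(KK(II))(K(I(II)))
  →1  K(IK)(KK(II))(K(I(II)))
  →2  IK(K(I(II)))
  →3  K(K(I(II)))
  →4  K(K(II))
  →5  K(KI)

Answer: after 5 steps: K(KI)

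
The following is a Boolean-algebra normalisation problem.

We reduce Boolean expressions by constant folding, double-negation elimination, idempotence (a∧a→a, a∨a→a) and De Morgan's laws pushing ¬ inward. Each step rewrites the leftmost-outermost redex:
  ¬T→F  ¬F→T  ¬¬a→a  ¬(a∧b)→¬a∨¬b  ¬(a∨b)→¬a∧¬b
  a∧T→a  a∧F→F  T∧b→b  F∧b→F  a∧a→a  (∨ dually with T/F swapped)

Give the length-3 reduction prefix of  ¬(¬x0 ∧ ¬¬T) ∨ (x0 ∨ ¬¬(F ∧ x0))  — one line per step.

  start: ¬(¬x0 ∧ ¬¬T) ∨ (x0 ∨ ¬¬(F ∧ x0))
  →1  (¬¬x0 ∨ ¬¬¬T) ∨ (x0 ∨ ¬¬(F ∧ x0))
  →2  (x0 ∨ ¬¬¬T) ∨ (x0 ∨ ¬¬(F ∧ x0))
  →3  (x0 ∨ ¬T) ∨ (x0 ∨ ¬¬(F ∧ x0))

Answer: after 3 steps: (x0 ∨ ¬T) ∨ (x0 ∨ ¬¬(F ∧ x0))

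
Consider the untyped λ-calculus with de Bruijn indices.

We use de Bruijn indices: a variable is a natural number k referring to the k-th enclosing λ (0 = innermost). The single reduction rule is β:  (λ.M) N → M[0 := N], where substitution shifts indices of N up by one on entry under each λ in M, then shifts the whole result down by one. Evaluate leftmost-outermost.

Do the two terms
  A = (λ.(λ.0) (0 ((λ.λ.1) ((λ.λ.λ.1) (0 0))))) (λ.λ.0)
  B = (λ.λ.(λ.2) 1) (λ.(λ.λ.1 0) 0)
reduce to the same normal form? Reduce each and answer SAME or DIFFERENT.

Answer: DIFFERENT — A ⇓ λ.0, B ⇓ λ.λ.λ.1 0

Working:
Term A:
  start: (λ.(λ.0) (0 ((λ.λ.1) ((λ.λ.λ.1) (0 0))))) (λ.λ.0)
  [1] (λ.0) ((λ.λ.0) ((λ.λ.1) ((λ.λ.λ.1) ((λ.λ.0) (λ.λ.0)))))
  [2] (λ.λ.0) ((λ.λ.1) ((λ.λ.λ.1) ((λ.λ.0) (λ.λ.0))))
  [3] λ.0

Term B:
  start: (λ.λ.(λ.2) 1) (λ.(λ.λ.1 0) 0)
  [1] λ.(λ.λ.(λ.λ.1 0) 0) (λ.(λ.λ.1 0) 0)
  [2] λ.λ.(λ.λ.1 0) 0
  [3] λ.λ.λ.1 0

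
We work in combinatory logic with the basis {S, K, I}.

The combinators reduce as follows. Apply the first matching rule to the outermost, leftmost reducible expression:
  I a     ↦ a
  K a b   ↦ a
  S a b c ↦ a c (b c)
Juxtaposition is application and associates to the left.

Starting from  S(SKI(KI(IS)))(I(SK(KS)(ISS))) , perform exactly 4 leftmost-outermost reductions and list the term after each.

  start: S(SKI(KI(IS)))(I(SK(KS)(ISS)))
  →1  S(K(KI(IS))(I(KI(IS))))(I(SK(KS)(ISS)))
  →2  S(KI(IS))(I(SK(KS)(ISS)))
  →3  SI(I(SK(KS)(ISS)))
  →4  SI(SK(KS)(ISS))

Answer: after 4 steps: SI(SK(KS)(ISS))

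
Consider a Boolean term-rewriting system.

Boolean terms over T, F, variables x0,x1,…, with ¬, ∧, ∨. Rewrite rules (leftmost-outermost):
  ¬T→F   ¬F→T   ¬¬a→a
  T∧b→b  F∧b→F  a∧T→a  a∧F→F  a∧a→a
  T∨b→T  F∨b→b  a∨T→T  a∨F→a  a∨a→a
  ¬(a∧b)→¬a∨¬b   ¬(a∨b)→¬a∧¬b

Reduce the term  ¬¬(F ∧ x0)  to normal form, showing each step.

  start: ¬¬(F ∧ x0)
  →1  F ∧ x0
  →2  F

Answer: normal form = F  (in 2 steps)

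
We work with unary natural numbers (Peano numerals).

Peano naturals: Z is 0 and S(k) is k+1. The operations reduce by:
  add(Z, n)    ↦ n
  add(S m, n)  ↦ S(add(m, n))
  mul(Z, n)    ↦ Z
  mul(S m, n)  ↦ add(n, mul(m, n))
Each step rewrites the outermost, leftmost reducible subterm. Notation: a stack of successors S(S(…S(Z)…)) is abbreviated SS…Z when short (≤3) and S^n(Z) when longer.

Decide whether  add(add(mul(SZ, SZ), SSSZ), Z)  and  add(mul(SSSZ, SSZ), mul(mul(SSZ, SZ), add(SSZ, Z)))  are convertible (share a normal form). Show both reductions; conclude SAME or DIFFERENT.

Term A:
  start: add(add(mul(SZ, SZ), SSSZ), Z)
  →1  add(add(add(SZ, mul(Z, SZ)), SSSZ), Z)
  →2  add(add(S(add(Z, mul(Z, SZ))), SSSZ), Z)
  →3  add(S(add(add(Z, mul(Z, SZ)), SSSZ)), Z)
  →4  S(add(add(add(Z, mul(Z, SZ)), SSSZ), Z))
  →5  S(add(add(mul(Z, SZ), SSSZ), Z))
  →6  S(add(add(Z, SSSZ), Z))
  →7  S(add(SSSZ, Z))
  →8  S(S(add(SSZ, Z)))
  →9  S(S(S(add(SZ, Z))))
  →10  S(S(S(S(add(Z, Z)))))
  →11  S^4(Z)

Term B:
  start: add(mul(SSSZ, SSZ), mul(mul(SSZ, SZ), add(SSZ, Z)))
  →1  add(add(SSZ, mul(SSZ, SSZ)), mul(mul(SSZ, SZ), add(SSZ, Z)))
  →2  add(S(add(SZ, mul(SSZ, SSZ))), mul(mul(SSZ, SZ), add(SSZ, Z)))
  →3  S(add(add(SZ, mul(SSZ, SSZ)), mul(mul(SSZ, SZ), add(SSZ, Z))))
  →4  S(add(S(add(Z, mul(SSZ, SSZ))), mul(mul(SSZ, SZ), add(SSZ, Z))))
  →5  S(S(add(add(Z, mul(SSZ, SSZ)), mul(mul(SSZ, SZ), add(SSZ, Z)))))
  →6  S(S(add(mul(SSZ, SSZ), mul(mul(SSZ, SZ), add(SSZ, Z)))))
  →7  S(S(add(add(SSZ, mul(SZ, SSZ)), mul(mul(SSZ, SZ), add(SSZ, Z)))))
  →8  S(S(add(S(add(SZ, mul(SZ, SSZ))), mul(mul(SSZ, SZ), add(SSZ, Z)))))
  →9  S(S(S(add(add(SZ, mul(SZ, SSZ)), mul(mul(SSZ, SZ), add(SSZ, Z))))))
  →10  S(S(S(add(S(add(Z, mul(SZ, SSZ))), mul(mul(SSZ, SZ), add(SSZ, Z))))))
  →11  S(S(S(S(add(add(Z, mul(SZ, SSZ)), mul(mul(SSZ, SZ), add(SSZ, Z)))))))
  →12  S(S(S(S(add(mul(SZ, SSZ), mul(mul(SSZ, SZ), add(SSZ, Z)))))))
  →13  S(S(S(S(add(add(SSZ, mul(Z, SSZ)), mul(mul(SSZ, SZ), add(SSZ, Z)))))))
  →14  S(S(S(S(add(S(add(SZ, mul(Z, SSZ))), mul(mul(SSZ, SZ), add(SSZ, Z)))))))
  →15  S(S(S(S(S(add(add(SZ, mul(Z, SSZ)), mul(mul(SSZ, SZ), add(SSZ, Z))))))))
  →16  S(S(S(S(S(add(S(add(Z, mul(Z, SSZ))), mul(mul(SSZ, SZ), add(SSZ, Z))))))))
  →17  S(S(S(S(S(S(add(add(Z, mul(Z, SSZ)), mul(mul(SSZ, SZ), add(SSZ, Z)))))))))
  →18  S(S(S(S(S(S(add(mul(Z, SSZ), mul(mul(SSZ, SZ), add(SSZ, Z)))))))))
  →19  S(S(S(S(S(S(add(Z, mul(mul(SSZ, SZ), add(SSZ, Z)))))))))
  →20  S(S(S(S(S(S(mul(mul(SSZ, SZ), add(SSZ, Z))))))))
  →21  S(S(S(S(S(S(mul(add(SZ, mul(SZ, SZ)), add(SSZ, Z))))))))
  →22  S(S(S(S(S(S(mul(S(add(Z, mul(SZ, SZ))), add(SSZ, Z))))))))
  →23  S(S(S(S(S(S(add(add(SSZ, Z), mul(add(Z, mul(SZ, SZ)), add(SSZ, Z)))))))))
  →24  S(S(S(S(S(S(add(S(add(SZ, Z)), mul(add(Z, mul(SZ, SZ)), add(SSZ, Z)))))))))
  →25  S(S(S(S(S(S(S(add(add(SZ, Z), mul(add(Z, mul(SZ, SZ)), add(SSZ, Z))))))))))
  →26  S(S(S(S(S(S(S(add(S(add(Z, Z)), mul(add(Z, mul(SZ, SZ)), add(SSZ, Z))))))))))
  →27  S(S(S(S(S(S(S(S(add(add(Z, Z), mul(add(Z, mul(SZ, SZ)), add(SSZ, Z)))))))))))
  →28  S(S(S(S(S(S(S(S(add(Z, mul(add(Z, mul(SZ, SZ)), add(SSZ, Z)))))))))))
  →29  S(S(S(S(S(S(S(S(mul(add(Z, mul(SZ, SZ)), add(SSZ, Z))))))))))
  →30  S(S(S(S(S(S(S(S(mul(mul(SZ, SZ), add(SSZ, Z))))))))))
  →31  S(S(S(S(S(S(S(S(mul(add(SZ, mul(Z, SZ)), add(SSZ, Z))))))))))
  →32  S(S(S(S(S(S(S(S(mul(S(add(Z, mul(Z, SZ))), add(SSZ, Z))))))))))
  →33  S(S(S(S(S(S(S(S(add(add(SSZ, Z), mul(add(Z, mul(Z, SZ)), add(SSZ, Z)))))))))))
  →34  S(S(S(S(S(S(S(S(add(S(add(SZ, Z)), mul(add(Z, mul(Z, SZ)), add(SSZ, Z)))))))))))
  →35  S(S(S(S(S(S(S(S(S(add(add(SZ, Z), mul(add(Z, mul(Z, SZ)), add(SSZ, Z))))))))))))
  →36  S(S(S(S(S(S(S(S(S(add(S(add(Z, Z)), mul(add(Z, mul(Z, SZ)), add(SSZ, Z))))))))))))
  →37  S(S(S(S(S(S(S(S(S(S(add(add(Z, Z), mul(add(Z, mul(Z, SZ)), add(SSZ, Z)))))))))))))
  →38  S(S(S(S(S(S(S(S(S(S(add(Z, mul(add(Z, mul(Z, SZ)), add(SSZ, Z)))))))))))))
  →39  S(S(S(S(S(S(S(S(S(S(mul(add(Z, mul(Z, SZ)), add(SSZ, Z))))))))))))
  →40  S(S(S(S(S(S(S(S(S(S(mul(mul(Z, SZ), add(SSZ, Z))))))))))))
  →41  S(S(S(S(S(S(S(S(S(S(mul(Z, add(SSZ, Z))))))))))))
  →42  S^10(Z)

Answer: DIFFERENT — A ⇓ S^4(Z), B ⇓ S^10(Z)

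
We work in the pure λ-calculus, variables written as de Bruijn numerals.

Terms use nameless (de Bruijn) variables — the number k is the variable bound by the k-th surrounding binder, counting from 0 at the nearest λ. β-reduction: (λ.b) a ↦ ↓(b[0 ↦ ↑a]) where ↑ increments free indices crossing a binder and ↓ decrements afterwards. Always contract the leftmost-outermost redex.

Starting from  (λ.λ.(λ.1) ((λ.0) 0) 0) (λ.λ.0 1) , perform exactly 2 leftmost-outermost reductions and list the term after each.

  start: (λ.λ.(λ.1) ((λ.0) 0) 0) (λ.λ.0 1)
  →1  λ.(λ.1) ((λ.0) 0) 0
  →2  λ.0 0

Answer: after 2 steps: λ.0 0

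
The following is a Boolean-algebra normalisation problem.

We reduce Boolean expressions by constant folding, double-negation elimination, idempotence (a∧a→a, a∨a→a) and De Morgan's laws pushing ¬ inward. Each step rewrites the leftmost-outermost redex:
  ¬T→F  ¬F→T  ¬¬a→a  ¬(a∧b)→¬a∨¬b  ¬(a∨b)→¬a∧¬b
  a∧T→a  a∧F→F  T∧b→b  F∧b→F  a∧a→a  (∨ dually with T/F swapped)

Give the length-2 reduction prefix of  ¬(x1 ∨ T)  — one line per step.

  start: ¬(x1 ∨ T)
  [1] ¬x1 ∧ ¬T
  [2] ¬x1 ∧ F

Answer: after 2 steps: ¬x1 ∧ F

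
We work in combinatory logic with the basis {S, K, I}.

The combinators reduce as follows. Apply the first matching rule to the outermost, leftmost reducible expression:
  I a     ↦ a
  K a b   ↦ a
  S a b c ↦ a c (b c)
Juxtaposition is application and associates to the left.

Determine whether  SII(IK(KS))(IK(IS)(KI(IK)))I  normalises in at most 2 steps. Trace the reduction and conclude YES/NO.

  start: SII(IK(KS))(IK(IS)(KI(IK)))I
  [1] I(IK(KS))(I(IK(KS)))(IK(IS)(KI(IK)))I
  [2] IK(KS)(I(IK(KS)))(IK(IS)(KI(IK)))I

Answer: NO — after 2 steps the term is IK(KS)(I(IK(KS)))(IK(IS)(KI(IK)))I, not yet normal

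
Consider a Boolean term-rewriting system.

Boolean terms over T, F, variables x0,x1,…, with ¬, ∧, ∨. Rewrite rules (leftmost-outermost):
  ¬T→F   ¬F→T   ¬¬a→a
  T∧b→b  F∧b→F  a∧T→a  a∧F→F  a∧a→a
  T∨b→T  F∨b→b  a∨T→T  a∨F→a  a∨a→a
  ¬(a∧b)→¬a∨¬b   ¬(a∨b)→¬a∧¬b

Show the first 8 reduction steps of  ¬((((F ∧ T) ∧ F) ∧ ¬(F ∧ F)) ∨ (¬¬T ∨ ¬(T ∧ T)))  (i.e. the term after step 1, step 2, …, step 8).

Answer: after 8 steps: T ∧ ¬(¬¬T ∨ ¬(T ∧ T))

Reduction:
  start: ¬((((F ∧ T) ∧ F) ∧ ¬(F ∧ F)) ∨ (¬¬T ∨ ¬(T ∧ T)))
  →1  ¬(((F ∧ T) ∧ F) ∧ ¬(F ∧ F)) ∧ ¬(¬¬T ∨ ¬(T ∧ T))
  →2  (¬((F ∧ T) ∧ F) ∨ ¬¬(F ∧ F)) ∧ ¬(¬¬T ∨ ¬(T ∧ T))
  →3  ((¬(F ∧ T) ∨ ¬F) ∨ ¬¬(F ∧ F)) ∧ ¬(¬¬T ∨ ¬(T ∧ T))
  →4  (((¬F ∨ ¬T) ∨ ¬F) ∨ ¬¬(F ∧ F)) ∧ ¬(¬¬T ∨ ¬(T ∧ T))
  →5  (((T ∨ ¬T) ∨ ¬F) ∨ ¬¬(F ∧ F)) ∧ ¬(¬¬T ∨ ¬(T ∧ T))
  →6  ((T ∨ ¬F) ∨ ¬¬(F ∧ F)) ∧ ¬(¬¬T ∨ ¬(T ∧ T))
  →7  (T ∨ ¬¬(F ∧ F)) ∧ ¬(¬¬T ∨ ¬(T ∧ T))
  →8  T ∧ ¬(¬¬T ∨ ¬(T ∧ T))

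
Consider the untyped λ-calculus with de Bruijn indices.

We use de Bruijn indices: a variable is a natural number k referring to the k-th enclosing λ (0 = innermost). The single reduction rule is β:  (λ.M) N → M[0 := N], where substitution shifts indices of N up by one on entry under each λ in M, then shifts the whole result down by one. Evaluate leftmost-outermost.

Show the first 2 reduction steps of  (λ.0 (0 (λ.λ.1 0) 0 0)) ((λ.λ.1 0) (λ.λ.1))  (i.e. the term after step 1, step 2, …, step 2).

  start: (λ.0 (0 (λ.λ.1 0) 0 0)) ((λ.λ.1 0) (λ.λ.1))
  step 1: (λ.λ.1 0) (λ.λ.1) ((λ.λ.1 0) (λ.λ.1) (λ.λ.1 0) ((λ.λ.1 0) (λ.λ.1)) ((λ.λ.1 0) (λ.λ.1)))
  step 2: (λ.(λ.λ.1) 0) ((λ.λ.1 0) (λ.λ.1) (λ.λ.1 0) ((λ.λ.1 0) (λ.λ.1)) ((λ.λ.1 0) (λ.λ.1)))

Answer: after 2 steps: (λ.(λ.λ.1) 0) ((λ.λ.1 0) (λ.λ.1) (λ.λ.1 0) ((λ.λ.1 0) (λ.λ.1)) ((λ.λ.1 0) (λ.λ.1)))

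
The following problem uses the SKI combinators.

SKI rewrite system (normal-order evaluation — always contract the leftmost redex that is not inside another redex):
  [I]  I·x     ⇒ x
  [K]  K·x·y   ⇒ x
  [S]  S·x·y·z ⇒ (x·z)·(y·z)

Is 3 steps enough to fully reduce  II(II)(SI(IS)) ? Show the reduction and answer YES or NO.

Answer: NO — after 3 steps the term is I(SI(IS)), not yet normal

Working:
  start: II(II)(SI(IS))
  →1  I(II)(SI(IS))
  →2  II(SI(IS))
  →3  I(SI(IS))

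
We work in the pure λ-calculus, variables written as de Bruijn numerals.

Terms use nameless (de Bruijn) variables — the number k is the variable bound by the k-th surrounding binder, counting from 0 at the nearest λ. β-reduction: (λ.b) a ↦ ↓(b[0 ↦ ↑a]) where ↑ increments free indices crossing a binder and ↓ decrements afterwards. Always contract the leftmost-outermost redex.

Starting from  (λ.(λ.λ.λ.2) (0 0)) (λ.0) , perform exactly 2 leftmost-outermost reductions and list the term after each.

Answer: after 2 steps: λ.λ.(λ.0) (λ.0)

Working:
  start: (λ.(λ.λ.λ.2) (0 0)) (λ.0)
  →1  (λ.λ.λ.2) ((λ.0) (λ.0))
  →2  λ.λ.(λ.0) (λ.0)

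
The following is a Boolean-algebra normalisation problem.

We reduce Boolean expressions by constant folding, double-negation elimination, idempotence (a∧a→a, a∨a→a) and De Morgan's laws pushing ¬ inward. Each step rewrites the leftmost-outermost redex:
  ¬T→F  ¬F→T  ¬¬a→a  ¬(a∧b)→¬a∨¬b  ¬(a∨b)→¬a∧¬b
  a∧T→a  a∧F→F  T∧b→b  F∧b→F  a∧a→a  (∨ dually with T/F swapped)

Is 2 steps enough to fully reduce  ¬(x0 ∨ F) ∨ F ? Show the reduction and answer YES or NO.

  start: ¬(x0 ∨ F) ∨ F
  →1  ¬(x0 ∨ F)
  →2  ¬x0 ∧ ¬F

Answer: NO — after 2 steps the term is ¬x0 ∧ ¬F, not yet normal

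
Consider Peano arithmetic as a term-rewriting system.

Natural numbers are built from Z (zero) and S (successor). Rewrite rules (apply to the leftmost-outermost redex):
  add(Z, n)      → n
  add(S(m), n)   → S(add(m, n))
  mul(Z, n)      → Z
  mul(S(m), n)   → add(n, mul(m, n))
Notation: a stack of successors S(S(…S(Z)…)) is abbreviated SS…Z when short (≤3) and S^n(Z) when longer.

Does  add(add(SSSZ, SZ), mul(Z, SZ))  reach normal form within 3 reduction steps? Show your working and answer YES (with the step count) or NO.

  start: add(add(SSSZ, SZ), mul(Z, SZ))
  step 1: add(S(add(SSZ, SZ)), mul(Z, SZ))
  step 2: S(add(add(SSZ, SZ), mul(Z, SZ)))
  step 3: S(add(S(add(SZ, SZ)), mul(Z, SZ)))

Answer: NO — after 3 steps the term is S(add(S(add(SZ, SZ)), mul(Z, SZ))), not yet normal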